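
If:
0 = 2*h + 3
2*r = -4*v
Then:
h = -3/2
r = -2*v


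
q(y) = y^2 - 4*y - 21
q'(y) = 2*y - 4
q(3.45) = -22.90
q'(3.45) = 2.90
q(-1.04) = -15.76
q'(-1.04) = -6.08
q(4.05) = -20.80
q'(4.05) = 4.10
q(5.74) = -11.01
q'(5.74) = 7.48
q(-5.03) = 24.42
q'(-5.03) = -14.06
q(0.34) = -22.24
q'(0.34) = -3.32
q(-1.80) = -10.56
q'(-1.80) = -7.60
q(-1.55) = -12.40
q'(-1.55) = -7.10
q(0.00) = -21.00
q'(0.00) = -4.00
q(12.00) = 75.00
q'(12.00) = 20.00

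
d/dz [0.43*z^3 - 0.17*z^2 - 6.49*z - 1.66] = 1.29*z^2 - 0.34*z - 6.49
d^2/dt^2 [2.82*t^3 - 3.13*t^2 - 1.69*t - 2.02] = 16.92*t - 6.26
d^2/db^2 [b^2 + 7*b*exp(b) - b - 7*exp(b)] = 7*b*exp(b) + 7*exp(b) + 2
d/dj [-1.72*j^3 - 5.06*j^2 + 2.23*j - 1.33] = -5.16*j^2 - 10.12*j + 2.23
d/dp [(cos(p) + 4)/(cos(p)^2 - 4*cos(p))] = (sin(p) - 16*sin(p)/cos(p)^2 + 8*tan(p))/(cos(p) - 4)^2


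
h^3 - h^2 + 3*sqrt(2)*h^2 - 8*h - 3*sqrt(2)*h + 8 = (h - 1)*(h - sqrt(2))*(h + 4*sqrt(2))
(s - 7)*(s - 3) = s^2 - 10*s + 21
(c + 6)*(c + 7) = c^2 + 13*c + 42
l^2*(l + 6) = l^3 + 6*l^2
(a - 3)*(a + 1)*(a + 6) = a^3 + 4*a^2 - 15*a - 18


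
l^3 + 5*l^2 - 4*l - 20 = (l - 2)*(l + 2)*(l + 5)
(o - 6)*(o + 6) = o^2 - 36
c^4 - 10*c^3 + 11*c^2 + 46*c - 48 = (c - 8)*(c - 3)*(c - 1)*(c + 2)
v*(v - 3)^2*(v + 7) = v^4 + v^3 - 33*v^2 + 63*v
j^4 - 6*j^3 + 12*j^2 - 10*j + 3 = (j - 3)*(j - 1)^3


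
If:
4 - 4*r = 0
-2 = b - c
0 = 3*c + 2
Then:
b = -8/3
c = -2/3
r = 1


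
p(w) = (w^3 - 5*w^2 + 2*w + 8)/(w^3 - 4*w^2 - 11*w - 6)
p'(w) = (-3*w^2 + 8*w + 11)*(w^3 - 5*w^2 + 2*w + 8)/(w^3 - 4*w^2 - 11*w - 6)^2 + (3*w^2 - 10*w + 2)/(w^3 - 4*w^2 - 11*w - 6) = (w^2 - 28*w + 76)/(w^4 - 10*w^3 + 13*w^2 + 60*w + 36)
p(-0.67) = -5.66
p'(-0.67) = 19.65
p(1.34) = -0.16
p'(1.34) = 0.34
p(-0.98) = -106.31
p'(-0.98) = 5357.12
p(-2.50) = 2.29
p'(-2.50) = 0.94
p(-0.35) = -2.48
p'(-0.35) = 5.04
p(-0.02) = -1.38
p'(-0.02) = 2.20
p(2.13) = 0.02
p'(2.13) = 0.14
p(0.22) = -0.95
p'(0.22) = 1.41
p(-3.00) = 1.94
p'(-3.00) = 0.52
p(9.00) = 1.17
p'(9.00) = -0.11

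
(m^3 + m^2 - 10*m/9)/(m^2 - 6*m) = (m^2 + m - 10/9)/(m - 6)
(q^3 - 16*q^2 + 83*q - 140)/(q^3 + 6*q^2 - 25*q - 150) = (q^2 - 11*q + 28)/(q^2 + 11*q + 30)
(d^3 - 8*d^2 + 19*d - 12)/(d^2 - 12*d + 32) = (d^2 - 4*d + 3)/(d - 8)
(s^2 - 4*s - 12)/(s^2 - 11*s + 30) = (s + 2)/(s - 5)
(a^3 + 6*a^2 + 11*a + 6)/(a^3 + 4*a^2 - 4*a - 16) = (a^2 + 4*a + 3)/(a^2 + 2*a - 8)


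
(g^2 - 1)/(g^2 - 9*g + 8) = (g + 1)/(g - 8)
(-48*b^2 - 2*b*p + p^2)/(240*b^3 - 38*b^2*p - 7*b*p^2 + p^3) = 1/(-5*b + p)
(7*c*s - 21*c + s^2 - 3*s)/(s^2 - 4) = (7*c*s - 21*c + s^2 - 3*s)/(s^2 - 4)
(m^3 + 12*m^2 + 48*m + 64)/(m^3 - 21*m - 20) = (m^2 + 8*m + 16)/(m^2 - 4*m - 5)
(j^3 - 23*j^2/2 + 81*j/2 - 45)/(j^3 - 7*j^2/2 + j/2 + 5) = (j^2 - 9*j + 18)/(j^2 - j - 2)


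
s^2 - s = s*(s - 1)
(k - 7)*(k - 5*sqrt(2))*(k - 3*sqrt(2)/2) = k^3 - 13*sqrt(2)*k^2/2 - 7*k^2 + 15*k + 91*sqrt(2)*k/2 - 105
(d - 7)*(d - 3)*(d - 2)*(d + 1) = d^4 - 11*d^3 + 29*d^2 - d - 42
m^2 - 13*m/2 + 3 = (m - 6)*(m - 1/2)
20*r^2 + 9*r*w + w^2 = (4*r + w)*(5*r + w)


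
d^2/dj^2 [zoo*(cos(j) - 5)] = zoo*cos(j)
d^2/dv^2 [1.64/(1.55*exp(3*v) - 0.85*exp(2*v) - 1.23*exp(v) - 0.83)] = ((-22.878*exp(2*v) + 5.576*exp(v) + 2.0172)*(-1.55*exp(3*v) + 0.85*exp(2*v) + 1.23*exp(v) + 0.83) - 1.64*(-9.3*exp(2*v) + 3.4*exp(v) + 2.46)*(-4.65*exp(2*v) + 1.7*exp(v) + 1.23)*exp(v))*exp(v)/(-1.55*exp(3*v) + 0.85*exp(2*v) + 1.23*exp(v) + 0.83)^3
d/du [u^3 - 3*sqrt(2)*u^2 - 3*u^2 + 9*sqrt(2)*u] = 3*u^2 - 6*sqrt(2)*u - 6*u + 9*sqrt(2)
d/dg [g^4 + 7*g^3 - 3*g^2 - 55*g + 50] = 4*g^3 + 21*g^2 - 6*g - 55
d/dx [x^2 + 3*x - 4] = 2*x + 3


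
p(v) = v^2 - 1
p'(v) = 2*v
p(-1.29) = 0.66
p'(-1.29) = -2.58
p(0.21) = -0.96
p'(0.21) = 0.42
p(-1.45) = 1.10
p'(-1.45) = -2.90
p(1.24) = 0.54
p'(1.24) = 2.48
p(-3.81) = 13.52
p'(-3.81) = -7.62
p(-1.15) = 0.32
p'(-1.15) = -2.30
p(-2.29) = 4.24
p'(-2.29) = -4.58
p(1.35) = 0.82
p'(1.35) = 2.70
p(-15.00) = 224.00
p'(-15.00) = -30.00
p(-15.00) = 224.00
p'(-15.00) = -30.00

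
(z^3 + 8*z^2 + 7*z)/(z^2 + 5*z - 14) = z*(z + 1)/(z - 2)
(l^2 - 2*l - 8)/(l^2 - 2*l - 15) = (-l^2 + 2*l + 8)/(-l^2 + 2*l + 15)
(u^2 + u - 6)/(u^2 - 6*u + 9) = (u^2 + u - 6)/(u^2 - 6*u + 9)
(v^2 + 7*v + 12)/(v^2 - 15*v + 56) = (v^2 + 7*v + 12)/(v^2 - 15*v + 56)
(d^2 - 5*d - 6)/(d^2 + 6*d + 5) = (d - 6)/(d + 5)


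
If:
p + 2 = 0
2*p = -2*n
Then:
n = 2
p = -2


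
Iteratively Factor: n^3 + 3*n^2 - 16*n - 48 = (n + 4)*(n^2 - n - 12) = (n - 4)*(n + 4)*(n + 3)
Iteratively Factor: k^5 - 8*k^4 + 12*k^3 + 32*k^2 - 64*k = (k - 2)*(k^4 - 6*k^3 + 32*k) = (k - 2)*(k + 2)*(k^3 - 8*k^2 + 16*k) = (k - 4)*(k - 2)*(k + 2)*(k^2 - 4*k) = (k - 4)^2*(k - 2)*(k + 2)*(k)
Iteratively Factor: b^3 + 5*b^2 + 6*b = (b)*(b^2 + 5*b + 6) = b*(b + 3)*(b + 2)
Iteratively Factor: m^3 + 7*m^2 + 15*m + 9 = (m + 1)*(m^2 + 6*m + 9) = (m + 1)*(m + 3)*(m + 3)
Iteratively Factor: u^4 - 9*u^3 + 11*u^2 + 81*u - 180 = (u - 4)*(u^3 - 5*u^2 - 9*u + 45) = (u - 5)*(u - 4)*(u^2 - 9) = (u - 5)*(u - 4)*(u - 3)*(u + 3)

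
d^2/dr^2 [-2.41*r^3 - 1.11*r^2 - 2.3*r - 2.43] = -14.46*r - 2.22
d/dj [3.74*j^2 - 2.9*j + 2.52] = 7.48*j - 2.9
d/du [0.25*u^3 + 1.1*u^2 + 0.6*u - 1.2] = 0.75*u^2 + 2.2*u + 0.6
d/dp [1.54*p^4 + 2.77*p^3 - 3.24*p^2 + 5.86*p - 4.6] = 6.16*p^3 + 8.31*p^2 - 6.48*p + 5.86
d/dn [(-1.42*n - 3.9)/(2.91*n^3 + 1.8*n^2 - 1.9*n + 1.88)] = (8.2644*n^3 + 36.603*n^2 + 14.04*n - 10.0796)/(8.4681*n^6 + 10.476*n^5 - 7.818*n^4 + 4.1016*n^3 + 10.378*n^2 - 7.144*n + 3.5344)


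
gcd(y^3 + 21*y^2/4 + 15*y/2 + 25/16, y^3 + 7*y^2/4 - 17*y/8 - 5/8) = y^2 + 11*y/4 + 5/8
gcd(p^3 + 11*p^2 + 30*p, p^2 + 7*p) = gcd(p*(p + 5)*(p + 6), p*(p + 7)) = p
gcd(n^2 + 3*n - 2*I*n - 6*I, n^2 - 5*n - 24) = n + 3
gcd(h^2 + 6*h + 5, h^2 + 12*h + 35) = h + 5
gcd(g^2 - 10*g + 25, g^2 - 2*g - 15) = g - 5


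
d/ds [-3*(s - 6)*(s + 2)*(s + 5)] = -9*s^2 - 6*s + 96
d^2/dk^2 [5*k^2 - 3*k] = 10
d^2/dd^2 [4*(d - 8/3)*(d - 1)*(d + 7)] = 24*d + 80/3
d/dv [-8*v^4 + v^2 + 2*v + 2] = -32*v^3 + 2*v + 2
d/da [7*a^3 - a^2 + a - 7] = 21*a^2 - 2*a + 1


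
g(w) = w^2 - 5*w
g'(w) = 2*w - 5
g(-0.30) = 1.59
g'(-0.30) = -5.60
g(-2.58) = 19.56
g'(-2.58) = -10.16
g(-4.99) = 49.85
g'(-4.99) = -14.98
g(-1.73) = 11.64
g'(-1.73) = -8.46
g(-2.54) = 19.15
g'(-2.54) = -10.08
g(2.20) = -6.16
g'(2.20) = -0.60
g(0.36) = -1.67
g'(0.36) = -4.28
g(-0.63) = 3.55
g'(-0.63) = -6.26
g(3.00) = -6.00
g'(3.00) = 1.00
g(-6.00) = 66.00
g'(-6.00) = -17.00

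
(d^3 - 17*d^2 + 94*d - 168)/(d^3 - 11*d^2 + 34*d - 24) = (d - 7)/(d - 1)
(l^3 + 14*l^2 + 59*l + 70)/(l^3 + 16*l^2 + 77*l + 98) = (l + 5)/(l + 7)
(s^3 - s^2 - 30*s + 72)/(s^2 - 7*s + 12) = s + 6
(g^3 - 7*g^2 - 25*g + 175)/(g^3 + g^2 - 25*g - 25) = (g - 7)/(g + 1)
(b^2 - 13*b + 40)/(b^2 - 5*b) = (b - 8)/b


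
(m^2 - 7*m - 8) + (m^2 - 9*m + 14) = 2*m^2 - 16*m + 6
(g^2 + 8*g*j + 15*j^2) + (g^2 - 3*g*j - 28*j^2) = 2*g^2 + 5*g*j - 13*j^2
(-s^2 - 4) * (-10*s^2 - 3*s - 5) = 10*s^4 + 3*s^3 + 45*s^2 + 12*s + 20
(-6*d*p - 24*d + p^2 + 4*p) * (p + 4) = -6*d*p^2 - 48*d*p - 96*d + p^3 + 8*p^2 + 16*p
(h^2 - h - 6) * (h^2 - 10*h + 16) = h^4 - 11*h^3 + 20*h^2 + 44*h - 96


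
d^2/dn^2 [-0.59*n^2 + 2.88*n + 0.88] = -1.18000000000000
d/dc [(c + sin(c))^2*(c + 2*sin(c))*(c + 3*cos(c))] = (c + sin(c))*(-(c + sin(c))*(c + 2*sin(c))*(3*sin(c) - 1) + (c + sin(c))*(c + 3*cos(c))*(2*cos(c) + 1) + 2*(c + 2*sin(c))*(c + 3*cos(c))*(cos(c) + 1))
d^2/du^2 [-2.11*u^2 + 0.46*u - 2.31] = -4.22000000000000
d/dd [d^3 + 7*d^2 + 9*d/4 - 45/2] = 3*d^2 + 14*d + 9/4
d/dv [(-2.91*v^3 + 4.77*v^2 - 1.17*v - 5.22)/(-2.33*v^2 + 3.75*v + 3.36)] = (6.7803*v^4 - 21.825*v^3 - 14.1714*v^2 + 7.7292*v + 15.6438)/(5.4289*v^4 - 17.475*v^3 - 1.5951*v^2 + 25.2*v + 11.2896)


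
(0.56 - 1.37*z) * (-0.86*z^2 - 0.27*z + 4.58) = 1.1782*z^3 - 0.1117*z^2 - 6.4258*z + 2.5648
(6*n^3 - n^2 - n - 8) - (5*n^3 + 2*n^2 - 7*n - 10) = n^3 - 3*n^2 + 6*n + 2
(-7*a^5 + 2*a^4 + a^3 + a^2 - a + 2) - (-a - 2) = -7*a^5 + 2*a^4 + a^3 + a^2 + 4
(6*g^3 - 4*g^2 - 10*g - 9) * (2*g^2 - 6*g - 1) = 12*g^5 - 44*g^4 - 2*g^3 + 46*g^2 + 64*g + 9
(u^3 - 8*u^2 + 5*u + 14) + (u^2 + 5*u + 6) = u^3 - 7*u^2 + 10*u + 20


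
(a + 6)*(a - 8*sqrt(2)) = a^2 - 8*sqrt(2)*a + 6*a - 48*sqrt(2)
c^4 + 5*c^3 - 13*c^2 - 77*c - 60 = (c - 4)*(c + 1)*(c + 3)*(c + 5)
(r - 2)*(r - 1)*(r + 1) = r^3 - 2*r^2 - r + 2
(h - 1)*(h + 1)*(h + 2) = h^3 + 2*h^2 - h - 2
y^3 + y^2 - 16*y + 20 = (y - 2)^2*(y + 5)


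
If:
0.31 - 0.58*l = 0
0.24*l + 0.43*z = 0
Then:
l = 0.53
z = -0.30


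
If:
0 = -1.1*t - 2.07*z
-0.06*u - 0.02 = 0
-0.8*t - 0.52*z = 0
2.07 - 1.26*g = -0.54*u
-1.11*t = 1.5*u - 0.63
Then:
No Solution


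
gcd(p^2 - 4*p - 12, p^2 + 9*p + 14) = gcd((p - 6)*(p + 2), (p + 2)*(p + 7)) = p + 2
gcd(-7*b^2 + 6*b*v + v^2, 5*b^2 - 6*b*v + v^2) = -b + v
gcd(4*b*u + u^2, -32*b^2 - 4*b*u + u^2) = 4*b + u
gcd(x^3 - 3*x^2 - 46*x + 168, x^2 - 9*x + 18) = x - 6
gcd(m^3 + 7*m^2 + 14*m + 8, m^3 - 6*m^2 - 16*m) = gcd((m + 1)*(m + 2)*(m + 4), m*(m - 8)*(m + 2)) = m + 2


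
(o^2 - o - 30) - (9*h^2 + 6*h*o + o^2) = -9*h^2 - 6*h*o - o - 30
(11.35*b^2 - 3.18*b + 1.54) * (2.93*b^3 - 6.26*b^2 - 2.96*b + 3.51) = 33.2555*b^5 - 80.3684*b^4 - 9.177*b^3 + 39.6109*b^2 - 15.7202*b + 5.4054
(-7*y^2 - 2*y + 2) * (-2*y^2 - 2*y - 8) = 14*y^4 + 18*y^3 + 56*y^2 + 12*y - 16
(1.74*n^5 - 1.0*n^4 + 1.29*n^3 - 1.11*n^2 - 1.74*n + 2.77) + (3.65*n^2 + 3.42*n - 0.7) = 1.74*n^5 - 1.0*n^4 + 1.29*n^3 + 2.54*n^2 + 1.68*n + 2.07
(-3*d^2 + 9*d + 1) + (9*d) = -3*d^2 + 18*d + 1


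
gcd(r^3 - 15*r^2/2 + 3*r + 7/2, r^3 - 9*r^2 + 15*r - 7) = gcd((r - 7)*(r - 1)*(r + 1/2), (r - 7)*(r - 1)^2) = r^2 - 8*r + 7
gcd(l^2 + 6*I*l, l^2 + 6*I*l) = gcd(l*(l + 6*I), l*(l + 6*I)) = l^2 + 6*I*l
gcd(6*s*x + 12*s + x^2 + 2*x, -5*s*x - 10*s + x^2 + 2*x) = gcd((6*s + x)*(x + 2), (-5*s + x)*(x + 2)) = x + 2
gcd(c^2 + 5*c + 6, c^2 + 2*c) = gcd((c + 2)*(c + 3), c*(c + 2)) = c + 2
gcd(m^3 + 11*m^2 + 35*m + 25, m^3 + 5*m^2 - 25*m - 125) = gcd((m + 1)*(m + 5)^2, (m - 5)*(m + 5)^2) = m^2 + 10*m + 25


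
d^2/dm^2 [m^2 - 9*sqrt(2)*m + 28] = 2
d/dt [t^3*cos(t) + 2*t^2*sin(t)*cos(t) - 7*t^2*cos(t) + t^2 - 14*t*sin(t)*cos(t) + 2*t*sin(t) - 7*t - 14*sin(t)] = -t^3*sin(t) + 7*t^2*sin(t) + 3*t^2*cos(t) + 2*t^2*cos(2*t) + 2*t*sin(2*t) - 12*t*cos(t) - 14*t*cos(2*t) + 2*t + 2*sin(t) - 7*sin(2*t) - 14*cos(t) - 7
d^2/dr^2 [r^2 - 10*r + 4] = 2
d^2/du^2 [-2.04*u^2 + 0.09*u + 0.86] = -4.08000000000000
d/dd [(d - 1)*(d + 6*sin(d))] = d + (d - 1)*(6*cos(d) + 1) + 6*sin(d)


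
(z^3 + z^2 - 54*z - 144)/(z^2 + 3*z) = z - 2 - 48/z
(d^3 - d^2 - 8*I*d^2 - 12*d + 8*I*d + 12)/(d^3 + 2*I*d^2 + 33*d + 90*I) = (d^2 - d*(1 + 2*I) + 2*I)/(d^2 + 8*I*d - 15)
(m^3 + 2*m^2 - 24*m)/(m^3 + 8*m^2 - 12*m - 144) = m/(m + 6)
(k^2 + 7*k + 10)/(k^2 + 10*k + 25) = (k + 2)/(k + 5)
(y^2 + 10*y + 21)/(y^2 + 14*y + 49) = (y + 3)/(y + 7)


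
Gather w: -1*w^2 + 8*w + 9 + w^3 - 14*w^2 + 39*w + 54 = w^3 - 15*w^2 + 47*w + 63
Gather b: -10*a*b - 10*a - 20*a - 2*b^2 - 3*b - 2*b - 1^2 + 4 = -30*a - 2*b^2 + b*(-10*a - 5) + 3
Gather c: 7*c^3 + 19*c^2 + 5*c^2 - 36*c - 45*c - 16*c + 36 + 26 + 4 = 7*c^3 + 24*c^2 - 97*c + 66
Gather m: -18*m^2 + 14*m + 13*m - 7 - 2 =-18*m^2 + 27*m - 9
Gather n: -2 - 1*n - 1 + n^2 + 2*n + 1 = n^2 + n - 2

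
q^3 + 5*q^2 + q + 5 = (q + 5)*(q - I)*(q + I)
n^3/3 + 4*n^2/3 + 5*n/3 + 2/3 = (n/3 + 1/3)*(n + 1)*(n + 2)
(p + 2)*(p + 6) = p^2 + 8*p + 12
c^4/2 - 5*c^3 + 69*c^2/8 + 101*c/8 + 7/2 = (c/2 + 1/4)*(c - 7)*(c - 4)*(c + 1/2)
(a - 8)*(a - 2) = a^2 - 10*a + 16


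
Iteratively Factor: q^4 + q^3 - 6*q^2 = (q)*(q^3 + q^2 - 6*q) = q^2*(q^2 + q - 6) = q^2*(q + 3)*(q - 2)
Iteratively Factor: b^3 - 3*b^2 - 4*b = (b + 1)*(b^2 - 4*b) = (b - 4)*(b + 1)*(b)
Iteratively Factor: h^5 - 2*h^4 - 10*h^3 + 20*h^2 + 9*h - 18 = (h - 1)*(h^4 - h^3 - 11*h^2 + 9*h + 18) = (h - 1)*(h + 1)*(h^3 - 2*h^2 - 9*h + 18) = (h - 1)*(h + 1)*(h + 3)*(h^2 - 5*h + 6) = (h - 3)*(h - 1)*(h + 1)*(h + 3)*(h - 2)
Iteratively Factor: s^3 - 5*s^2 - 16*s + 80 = (s - 4)*(s^2 - s - 20) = (s - 5)*(s - 4)*(s + 4)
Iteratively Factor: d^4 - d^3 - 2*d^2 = (d + 1)*(d^3 - 2*d^2) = d*(d + 1)*(d^2 - 2*d) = d^2*(d + 1)*(d - 2)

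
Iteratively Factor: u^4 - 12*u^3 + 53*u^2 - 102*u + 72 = (u - 2)*(u^3 - 10*u^2 + 33*u - 36) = (u - 4)*(u - 2)*(u^2 - 6*u + 9) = (u - 4)*(u - 3)*(u - 2)*(u - 3)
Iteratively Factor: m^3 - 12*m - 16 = (m + 2)*(m^2 - 2*m - 8) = (m + 2)^2*(m - 4)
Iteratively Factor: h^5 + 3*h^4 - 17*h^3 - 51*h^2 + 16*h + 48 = (h + 1)*(h^4 + 2*h^3 - 19*h^2 - 32*h + 48) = (h - 4)*(h + 1)*(h^3 + 6*h^2 + 5*h - 12) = (h - 4)*(h - 1)*(h + 1)*(h^2 + 7*h + 12) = (h - 4)*(h - 1)*(h + 1)*(h + 3)*(h + 4)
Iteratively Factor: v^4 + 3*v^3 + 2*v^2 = (v + 2)*(v^3 + v^2) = v*(v + 2)*(v^2 + v) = v*(v + 1)*(v + 2)*(v)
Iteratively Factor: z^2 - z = (z)*(z - 1)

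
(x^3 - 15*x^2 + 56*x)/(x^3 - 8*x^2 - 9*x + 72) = x*(x - 7)/(x^2 - 9)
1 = 1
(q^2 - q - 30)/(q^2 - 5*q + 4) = (q^2 - q - 30)/(q^2 - 5*q + 4)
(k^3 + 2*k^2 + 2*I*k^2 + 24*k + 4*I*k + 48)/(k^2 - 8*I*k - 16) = (k^2 + k*(2 + 6*I) + 12*I)/(k - 4*I)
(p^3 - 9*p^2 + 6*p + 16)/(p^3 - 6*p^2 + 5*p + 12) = (p^2 - 10*p + 16)/(p^2 - 7*p + 12)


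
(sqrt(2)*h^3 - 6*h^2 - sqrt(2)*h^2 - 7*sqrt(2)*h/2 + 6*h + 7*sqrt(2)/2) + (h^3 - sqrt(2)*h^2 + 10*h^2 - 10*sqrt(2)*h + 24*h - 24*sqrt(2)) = h^3 + sqrt(2)*h^3 - 2*sqrt(2)*h^2 + 4*h^2 - 27*sqrt(2)*h/2 + 30*h - 41*sqrt(2)/2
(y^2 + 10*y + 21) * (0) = 0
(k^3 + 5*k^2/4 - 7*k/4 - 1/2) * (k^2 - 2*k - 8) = k^5 - 3*k^4/4 - 49*k^3/4 - 7*k^2 + 15*k + 4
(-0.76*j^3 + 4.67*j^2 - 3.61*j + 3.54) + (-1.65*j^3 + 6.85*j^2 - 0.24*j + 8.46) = -2.41*j^3 + 11.52*j^2 - 3.85*j + 12.0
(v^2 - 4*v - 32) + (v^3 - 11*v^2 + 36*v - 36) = v^3 - 10*v^2 + 32*v - 68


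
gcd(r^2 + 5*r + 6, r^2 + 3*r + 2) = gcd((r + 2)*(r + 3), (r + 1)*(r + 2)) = r + 2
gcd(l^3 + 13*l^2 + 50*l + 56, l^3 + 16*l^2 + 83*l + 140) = l^2 + 11*l + 28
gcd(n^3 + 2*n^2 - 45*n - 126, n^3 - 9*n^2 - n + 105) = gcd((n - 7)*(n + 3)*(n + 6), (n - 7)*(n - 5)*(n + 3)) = n^2 - 4*n - 21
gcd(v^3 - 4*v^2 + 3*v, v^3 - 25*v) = v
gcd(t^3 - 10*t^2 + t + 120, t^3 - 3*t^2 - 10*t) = t - 5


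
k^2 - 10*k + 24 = (k - 6)*(k - 4)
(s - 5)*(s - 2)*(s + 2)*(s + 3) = s^4 - 2*s^3 - 19*s^2 + 8*s + 60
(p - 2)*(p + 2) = p^2 - 4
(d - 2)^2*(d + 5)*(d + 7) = d^4 + 8*d^3 - 9*d^2 - 92*d + 140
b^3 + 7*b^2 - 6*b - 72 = (b - 3)*(b + 4)*(b + 6)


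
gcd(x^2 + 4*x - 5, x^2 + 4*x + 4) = 1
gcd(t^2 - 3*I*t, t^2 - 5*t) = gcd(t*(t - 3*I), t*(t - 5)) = t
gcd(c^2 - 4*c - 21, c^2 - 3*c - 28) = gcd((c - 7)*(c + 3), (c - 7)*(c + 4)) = c - 7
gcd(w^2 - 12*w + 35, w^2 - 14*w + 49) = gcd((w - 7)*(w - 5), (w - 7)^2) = w - 7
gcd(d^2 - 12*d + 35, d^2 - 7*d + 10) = d - 5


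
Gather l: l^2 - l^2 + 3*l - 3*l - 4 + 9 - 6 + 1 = 0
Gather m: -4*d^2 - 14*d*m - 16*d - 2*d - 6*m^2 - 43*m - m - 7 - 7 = -4*d^2 - 18*d - 6*m^2 + m*(-14*d - 44) - 14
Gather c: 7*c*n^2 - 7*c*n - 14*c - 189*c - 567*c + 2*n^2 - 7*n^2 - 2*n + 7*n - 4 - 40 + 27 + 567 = c*(7*n^2 - 7*n - 770) - 5*n^2 + 5*n + 550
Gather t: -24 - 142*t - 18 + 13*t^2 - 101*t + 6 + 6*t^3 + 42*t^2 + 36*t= 6*t^3 + 55*t^2 - 207*t - 36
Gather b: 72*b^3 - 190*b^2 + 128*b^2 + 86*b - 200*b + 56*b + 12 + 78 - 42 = 72*b^3 - 62*b^2 - 58*b + 48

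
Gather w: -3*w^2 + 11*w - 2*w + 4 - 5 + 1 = -3*w^2 + 9*w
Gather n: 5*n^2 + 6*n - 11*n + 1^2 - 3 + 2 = 5*n^2 - 5*n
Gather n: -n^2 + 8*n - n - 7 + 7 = -n^2 + 7*n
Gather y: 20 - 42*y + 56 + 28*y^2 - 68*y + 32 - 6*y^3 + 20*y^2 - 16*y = -6*y^3 + 48*y^2 - 126*y + 108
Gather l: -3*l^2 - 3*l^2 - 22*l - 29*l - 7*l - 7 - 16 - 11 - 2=-6*l^2 - 58*l - 36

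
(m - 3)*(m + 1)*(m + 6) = m^3 + 4*m^2 - 15*m - 18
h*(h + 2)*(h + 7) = h^3 + 9*h^2 + 14*h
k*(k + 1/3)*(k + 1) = k^3 + 4*k^2/3 + k/3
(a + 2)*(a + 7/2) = a^2 + 11*a/2 + 7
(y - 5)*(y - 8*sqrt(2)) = y^2 - 8*sqrt(2)*y - 5*y + 40*sqrt(2)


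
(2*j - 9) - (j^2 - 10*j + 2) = -j^2 + 12*j - 11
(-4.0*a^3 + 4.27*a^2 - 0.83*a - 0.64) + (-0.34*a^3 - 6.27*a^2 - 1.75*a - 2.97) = -4.34*a^3 - 2.0*a^2 - 2.58*a - 3.61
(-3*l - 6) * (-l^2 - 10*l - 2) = 3*l^3 + 36*l^2 + 66*l + 12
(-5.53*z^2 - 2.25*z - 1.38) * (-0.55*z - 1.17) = 3.0415*z^3 + 7.7076*z^2 + 3.3915*z + 1.6146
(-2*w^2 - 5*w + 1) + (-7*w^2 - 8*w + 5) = -9*w^2 - 13*w + 6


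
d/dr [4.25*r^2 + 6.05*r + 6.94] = 8.5*r + 6.05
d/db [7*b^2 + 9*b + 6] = 14*b + 9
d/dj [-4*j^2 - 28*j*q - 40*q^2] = -8*j - 28*q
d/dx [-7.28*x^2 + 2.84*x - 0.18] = 2.84 - 14.56*x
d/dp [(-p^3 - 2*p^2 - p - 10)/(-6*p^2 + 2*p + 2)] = (3*p^4 - 2*p^3 - 8*p^2 - 64*p + 9)/(2*(9*p^4 - 6*p^3 - 5*p^2 + 2*p + 1))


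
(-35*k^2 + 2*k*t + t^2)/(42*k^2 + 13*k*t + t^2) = (-5*k + t)/(6*k + t)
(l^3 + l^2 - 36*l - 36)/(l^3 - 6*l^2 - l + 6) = (l + 6)/(l - 1)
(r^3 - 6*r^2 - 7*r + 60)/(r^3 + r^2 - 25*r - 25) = (r^2 - r - 12)/(r^2 + 6*r + 5)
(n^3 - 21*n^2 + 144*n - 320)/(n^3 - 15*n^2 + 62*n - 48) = (n^2 - 13*n + 40)/(n^2 - 7*n + 6)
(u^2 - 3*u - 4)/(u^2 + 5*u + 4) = (u - 4)/(u + 4)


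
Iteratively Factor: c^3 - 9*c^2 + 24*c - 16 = (c - 4)*(c^2 - 5*c + 4) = (c - 4)^2*(c - 1)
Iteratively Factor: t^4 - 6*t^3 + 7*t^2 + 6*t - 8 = (t - 2)*(t^3 - 4*t^2 - t + 4) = (t - 2)*(t + 1)*(t^2 - 5*t + 4) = (t - 4)*(t - 2)*(t + 1)*(t - 1)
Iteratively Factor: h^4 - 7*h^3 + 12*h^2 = (h)*(h^3 - 7*h^2 + 12*h) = h*(h - 3)*(h^2 - 4*h) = h^2*(h - 3)*(h - 4)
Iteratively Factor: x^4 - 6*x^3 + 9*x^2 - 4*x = (x - 1)*(x^3 - 5*x^2 + 4*x) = x*(x - 1)*(x^2 - 5*x + 4) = x*(x - 1)^2*(x - 4)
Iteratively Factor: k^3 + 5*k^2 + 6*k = (k)*(k^2 + 5*k + 6) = k*(k + 3)*(k + 2)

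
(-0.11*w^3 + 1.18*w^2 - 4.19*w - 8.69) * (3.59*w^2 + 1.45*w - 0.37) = -0.3949*w^5 + 4.0767*w^4 - 13.2904*w^3 - 37.7092*w^2 - 11.0502*w + 3.2153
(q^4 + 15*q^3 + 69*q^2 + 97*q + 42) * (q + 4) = q^5 + 19*q^4 + 129*q^3 + 373*q^2 + 430*q + 168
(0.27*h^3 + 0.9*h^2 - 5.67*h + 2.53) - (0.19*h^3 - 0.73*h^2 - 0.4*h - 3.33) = 0.08*h^3 + 1.63*h^2 - 5.27*h + 5.86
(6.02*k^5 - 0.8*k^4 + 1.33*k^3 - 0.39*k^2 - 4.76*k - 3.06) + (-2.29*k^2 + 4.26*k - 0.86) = 6.02*k^5 - 0.8*k^4 + 1.33*k^3 - 2.68*k^2 - 0.5*k - 3.92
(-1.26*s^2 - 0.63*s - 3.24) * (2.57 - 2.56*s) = 3.2256*s^3 - 1.6254*s^2 + 6.6753*s - 8.3268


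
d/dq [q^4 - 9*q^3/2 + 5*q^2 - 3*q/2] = 4*q^3 - 27*q^2/2 + 10*q - 3/2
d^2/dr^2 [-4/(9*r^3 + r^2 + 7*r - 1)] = 8*((27*r + 1)*(9*r^3 + r^2 + 7*r - 1) - (27*r^2 + 2*r + 7)^2)/(9*r^3 + r^2 + 7*r - 1)^3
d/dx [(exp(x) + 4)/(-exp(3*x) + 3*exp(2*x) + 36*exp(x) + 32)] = (2*exp(x) - 7)*exp(x)/(exp(4*x) - 14*exp(3*x) + 33*exp(2*x) + 112*exp(x) + 64)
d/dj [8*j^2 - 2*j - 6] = 16*j - 2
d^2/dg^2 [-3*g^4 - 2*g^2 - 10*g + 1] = -36*g^2 - 4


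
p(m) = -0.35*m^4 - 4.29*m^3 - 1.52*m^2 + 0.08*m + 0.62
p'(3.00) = -162.67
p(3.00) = -157.00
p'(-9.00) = 5.57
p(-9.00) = 707.84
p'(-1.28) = -14.18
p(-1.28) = 6.08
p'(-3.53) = -87.98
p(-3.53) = 115.76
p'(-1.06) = -9.49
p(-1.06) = 3.49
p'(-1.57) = -21.45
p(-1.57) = 11.22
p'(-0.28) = -0.05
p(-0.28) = 0.57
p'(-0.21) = 0.16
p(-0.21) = 0.58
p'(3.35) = -207.17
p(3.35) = -221.53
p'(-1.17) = -11.74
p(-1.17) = 4.66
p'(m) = -1.4*m^3 - 12.87*m^2 - 3.04*m + 0.08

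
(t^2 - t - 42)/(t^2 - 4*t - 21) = (t + 6)/(t + 3)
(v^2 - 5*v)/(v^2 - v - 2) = v*(5 - v)/(-v^2 + v + 2)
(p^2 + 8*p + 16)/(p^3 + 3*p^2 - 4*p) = (p + 4)/(p*(p - 1))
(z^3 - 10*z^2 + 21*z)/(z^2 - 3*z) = z - 7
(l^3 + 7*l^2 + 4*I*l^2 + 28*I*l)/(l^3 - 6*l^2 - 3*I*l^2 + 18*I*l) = (l^2 + l*(7 + 4*I) + 28*I)/(l^2 - 3*l*(2 + I) + 18*I)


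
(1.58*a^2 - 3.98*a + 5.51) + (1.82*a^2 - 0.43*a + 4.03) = 3.4*a^2 - 4.41*a + 9.54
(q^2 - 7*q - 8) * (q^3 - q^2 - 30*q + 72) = q^5 - 8*q^4 - 31*q^3 + 290*q^2 - 264*q - 576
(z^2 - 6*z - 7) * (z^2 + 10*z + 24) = z^4 + 4*z^3 - 43*z^2 - 214*z - 168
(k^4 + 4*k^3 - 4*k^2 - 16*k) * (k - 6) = k^5 - 2*k^4 - 28*k^3 + 8*k^2 + 96*k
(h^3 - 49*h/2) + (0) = h^3 - 49*h/2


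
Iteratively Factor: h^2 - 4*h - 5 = (h - 5)*(h + 1)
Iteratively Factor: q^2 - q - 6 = (q - 3)*(q + 2)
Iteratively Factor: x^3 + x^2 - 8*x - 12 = (x + 2)*(x^2 - x - 6) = (x + 2)^2*(x - 3)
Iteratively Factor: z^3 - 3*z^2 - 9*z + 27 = (z + 3)*(z^2 - 6*z + 9) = (z - 3)*(z + 3)*(z - 3)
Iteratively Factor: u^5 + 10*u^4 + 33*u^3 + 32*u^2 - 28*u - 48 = (u + 3)*(u^4 + 7*u^3 + 12*u^2 - 4*u - 16) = (u + 2)*(u + 3)*(u^3 + 5*u^2 + 2*u - 8) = (u + 2)^2*(u + 3)*(u^2 + 3*u - 4) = (u + 2)^2*(u + 3)*(u + 4)*(u - 1)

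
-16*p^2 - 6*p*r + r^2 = (-8*p + r)*(2*p + r)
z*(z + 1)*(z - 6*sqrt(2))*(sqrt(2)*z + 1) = sqrt(2)*z^4 - 11*z^3 + sqrt(2)*z^3 - 11*z^2 - 6*sqrt(2)*z^2 - 6*sqrt(2)*z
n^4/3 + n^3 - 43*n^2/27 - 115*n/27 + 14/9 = (n/3 + 1)*(n - 2)*(n - 1/3)*(n + 7/3)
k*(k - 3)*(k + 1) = k^3 - 2*k^2 - 3*k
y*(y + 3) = y^2 + 3*y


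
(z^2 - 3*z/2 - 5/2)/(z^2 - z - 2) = (z - 5/2)/(z - 2)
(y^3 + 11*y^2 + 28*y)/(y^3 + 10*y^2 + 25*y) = (y^2 + 11*y + 28)/(y^2 + 10*y + 25)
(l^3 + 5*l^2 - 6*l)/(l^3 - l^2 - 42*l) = (l - 1)/(l - 7)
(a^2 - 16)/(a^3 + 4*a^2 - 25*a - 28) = (a + 4)/(a^2 + 8*a + 7)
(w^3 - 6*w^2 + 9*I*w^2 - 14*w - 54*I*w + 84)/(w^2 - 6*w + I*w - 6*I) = (w^2 + 9*I*w - 14)/(w + I)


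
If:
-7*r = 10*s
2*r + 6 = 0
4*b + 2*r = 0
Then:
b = 3/2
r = -3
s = 21/10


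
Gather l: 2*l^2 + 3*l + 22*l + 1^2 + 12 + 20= 2*l^2 + 25*l + 33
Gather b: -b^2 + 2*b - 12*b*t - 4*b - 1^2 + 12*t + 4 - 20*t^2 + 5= -b^2 + b*(-12*t - 2) - 20*t^2 + 12*t + 8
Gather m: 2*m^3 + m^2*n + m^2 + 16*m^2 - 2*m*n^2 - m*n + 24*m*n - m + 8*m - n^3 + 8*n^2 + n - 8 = 2*m^3 + m^2*(n + 17) + m*(-2*n^2 + 23*n + 7) - n^3 + 8*n^2 + n - 8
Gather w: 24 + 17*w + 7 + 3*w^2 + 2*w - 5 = 3*w^2 + 19*w + 26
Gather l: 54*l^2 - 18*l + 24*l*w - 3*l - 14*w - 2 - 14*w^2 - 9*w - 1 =54*l^2 + l*(24*w - 21) - 14*w^2 - 23*w - 3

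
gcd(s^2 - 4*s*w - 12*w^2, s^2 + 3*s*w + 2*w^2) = s + 2*w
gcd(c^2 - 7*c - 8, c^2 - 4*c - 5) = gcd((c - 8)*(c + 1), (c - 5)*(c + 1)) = c + 1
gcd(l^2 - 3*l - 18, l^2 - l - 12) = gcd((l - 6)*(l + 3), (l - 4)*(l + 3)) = l + 3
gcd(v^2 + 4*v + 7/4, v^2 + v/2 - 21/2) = v + 7/2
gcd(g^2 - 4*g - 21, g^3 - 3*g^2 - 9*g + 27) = g + 3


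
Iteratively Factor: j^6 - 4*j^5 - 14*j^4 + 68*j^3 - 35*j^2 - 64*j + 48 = (j - 3)*(j^5 - j^4 - 17*j^3 + 17*j^2 + 16*j - 16) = (j - 3)*(j + 1)*(j^4 - 2*j^3 - 15*j^2 + 32*j - 16) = (j - 4)*(j - 3)*(j + 1)*(j^3 + 2*j^2 - 7*j + 4) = (j - 4)*(j - 3)*(j - 1)*(j + 1)*(j^2 + 3*j - 4) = (j - 4)*(j - 3)*(j - 1)^2*(j + 1)*(j + 4)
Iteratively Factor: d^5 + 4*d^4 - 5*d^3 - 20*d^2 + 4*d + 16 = (d + 1)*(d^4 + 3*d^3 - 8*d^2 - 12*d + 16) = (d - 2)*(d + 1)*(d^3 + 5*d^2 + 2*d - 8) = (d - 2)*(d - 1)*(d + 1)*(d^2 + 6*d + 8) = (d - 2)*(d - 1)*(d + 1)*(d + 2)*(d + 4)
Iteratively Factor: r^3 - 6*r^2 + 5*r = (r)*(r^2 - 6*r + 5) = r*(r - 5)*(r - 1)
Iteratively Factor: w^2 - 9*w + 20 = (w - 5)*(w - 4)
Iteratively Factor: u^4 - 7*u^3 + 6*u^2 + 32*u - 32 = (u - 4)*(u^3 - 3*u^2 - 6*u + 8) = (u - 4)*(u + 2)*(u^2 - 5*u + 4) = (u - 4)*(u - 1)*(u + 2)*(u - 4)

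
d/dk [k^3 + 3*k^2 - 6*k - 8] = 3*k^2 + 6*k - 6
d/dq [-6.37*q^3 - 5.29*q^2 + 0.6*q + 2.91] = -19.11*q^2 - 10.58*q + 0.6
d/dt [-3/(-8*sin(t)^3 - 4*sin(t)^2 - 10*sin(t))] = 3*(-4*sin(t) + 6*cos(2*t) - 11)*cos(t)/(2*(4*sin(t)^2 + 2*sin(t) + 5)^2*sin(t)^2)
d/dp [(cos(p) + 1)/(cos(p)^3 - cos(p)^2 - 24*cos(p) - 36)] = 2*(-sin(p)^2*cos(p) - sin(p)^2 + 7)*sin(p)/(-cos(p)^3 + cos(p)^2 + 24*cos(p) + 36)^2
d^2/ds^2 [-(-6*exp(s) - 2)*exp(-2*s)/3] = 2*(3*exp(s) + 4)*exp(-2*s)/3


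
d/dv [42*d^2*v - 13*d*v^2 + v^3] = 42*d^2 - 26*d*v + 3*v^2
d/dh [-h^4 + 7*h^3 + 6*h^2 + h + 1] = -4*h^3 + 21*h^2 + 12*h + 1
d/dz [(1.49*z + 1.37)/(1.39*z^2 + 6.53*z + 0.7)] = (2.0711*z^2 + 9.7297*z - (1.49*z + 1.37)*(2.78*z + 6.53) + 1.043)/(1.39*z^2 + 6.53*z + 0.7)^2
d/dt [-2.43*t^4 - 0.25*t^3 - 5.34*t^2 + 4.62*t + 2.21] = -9.72*t^3 - 0.75*t^2 - 10.68*t + 4.62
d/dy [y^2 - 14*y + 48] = 2*y - 14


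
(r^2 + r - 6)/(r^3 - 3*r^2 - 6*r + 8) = (r^2 + r - 6)/(r^3 - 3*r^2 - 6*r + 8)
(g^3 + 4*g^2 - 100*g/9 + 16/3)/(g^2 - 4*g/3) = g + 16/3 - 4/g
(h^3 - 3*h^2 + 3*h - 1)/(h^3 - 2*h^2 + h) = (h - 1)/h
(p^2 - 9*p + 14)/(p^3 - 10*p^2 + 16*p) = (p - 7)/(p*(p - 8))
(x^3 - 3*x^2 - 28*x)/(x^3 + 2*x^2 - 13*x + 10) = x*(x^2 - 3*x - 28)/(x^3 + 2*x^2 - 13*x + 10)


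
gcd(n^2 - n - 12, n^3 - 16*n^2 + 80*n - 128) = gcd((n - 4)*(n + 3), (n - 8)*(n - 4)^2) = n - 4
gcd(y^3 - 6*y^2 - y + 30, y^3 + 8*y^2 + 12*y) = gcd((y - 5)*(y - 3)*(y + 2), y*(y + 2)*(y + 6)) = y + 2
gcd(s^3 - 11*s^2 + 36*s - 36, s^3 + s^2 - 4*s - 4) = s - 2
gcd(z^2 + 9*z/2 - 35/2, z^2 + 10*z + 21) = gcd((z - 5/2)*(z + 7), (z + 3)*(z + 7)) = z + 7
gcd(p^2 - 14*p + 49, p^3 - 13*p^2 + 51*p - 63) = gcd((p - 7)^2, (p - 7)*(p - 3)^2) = p - 7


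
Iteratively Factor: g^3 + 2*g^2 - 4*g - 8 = (g - 2)*(g^2 + 4*g + 4) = (g - 2)*(g + 2)*(g + 2)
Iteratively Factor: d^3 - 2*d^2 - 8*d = (d + 2)*(d^2 - 4*d) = (d - 4)*(d + 2)*(d)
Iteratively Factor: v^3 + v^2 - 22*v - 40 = (v + 2)*(v^2 - v - 20) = (v + 2)*(v + 4)*(v - 5)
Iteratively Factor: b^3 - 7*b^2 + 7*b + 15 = (b + 1)*(b^2 - 8*b + 15) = (b - 3)*(b + 1)*(b - 5)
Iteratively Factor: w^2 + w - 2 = (w - 1)*(w + 2)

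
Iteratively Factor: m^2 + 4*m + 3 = (m + 1)*(m + 3)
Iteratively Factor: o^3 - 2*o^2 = (o)*(o^2 - 2*o) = o*(o - 2)*(o)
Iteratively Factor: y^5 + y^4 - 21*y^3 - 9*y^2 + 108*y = (y + 4)*(y^4 - 3*y^3 - 9*y^2 + 27*y) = y*(y + 4)*(y^3 - 3*y^2 - 9*y + 27) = y*(y - 3)*(y + 4)*(y^2 - 9) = y*(y - 3)*(y + 3)*(y + 4)*(y - 3)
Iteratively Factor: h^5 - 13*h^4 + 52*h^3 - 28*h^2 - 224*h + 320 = (h - 2)*(h^4 - 11*h^3 + 30*h^2 + 32*h - 160) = (h - 5)*(h - 2)*(h^3 - 6*h^2 + 32) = (h - 5)*(h - 2)*(h + 2)*(h^2 - 8*h + 16) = (h - 5)*(h - 4)*(h - 2)*(h + 2)*(h - 4)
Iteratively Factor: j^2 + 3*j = (j)*(j + 3)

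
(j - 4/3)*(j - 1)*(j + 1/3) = j^3 - 2*j^2 + 5*j/9 + 4/9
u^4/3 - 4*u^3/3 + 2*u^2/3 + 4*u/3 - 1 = (u/3 + 1/3)*(u - 3)*(u - 1)^2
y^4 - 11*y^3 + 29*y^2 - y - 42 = (y - 7)*(y - 3)*(y - 2)*(y + 1)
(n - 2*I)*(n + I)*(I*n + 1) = I*n^3 + 2*n^2 + I*n + 2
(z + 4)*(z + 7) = z^2 + 11*z + 28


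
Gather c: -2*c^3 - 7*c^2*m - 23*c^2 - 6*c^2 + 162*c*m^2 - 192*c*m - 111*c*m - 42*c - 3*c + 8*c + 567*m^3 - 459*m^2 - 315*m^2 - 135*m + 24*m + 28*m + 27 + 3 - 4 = -2*c^3 + c^2*(-7*m - 29) + c*(162*m^2 - 303*m - 37) + 567*m^3 - 774*m^2 - 83*m + 26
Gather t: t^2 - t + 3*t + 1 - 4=t^2 + 2*t - 3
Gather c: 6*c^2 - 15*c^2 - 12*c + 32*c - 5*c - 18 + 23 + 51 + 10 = -9*c^2 + 15*c + 66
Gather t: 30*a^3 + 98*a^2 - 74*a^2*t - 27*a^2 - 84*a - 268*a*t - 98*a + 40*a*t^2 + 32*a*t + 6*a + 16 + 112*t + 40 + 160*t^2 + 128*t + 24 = 30*a^3 + 71*a^2 - 176*a + t^2*(40*a + 160) + t*(-74*a^2 - 236*a + 240) + 80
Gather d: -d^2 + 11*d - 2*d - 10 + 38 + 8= -d^2 + 9*d + 36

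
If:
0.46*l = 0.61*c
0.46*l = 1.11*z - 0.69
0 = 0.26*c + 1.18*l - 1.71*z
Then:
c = 1.20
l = 1.59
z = 1.28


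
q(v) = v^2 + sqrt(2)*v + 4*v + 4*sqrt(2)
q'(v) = 2*v + sqrt(2) + 4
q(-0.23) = 4.46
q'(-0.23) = 4.95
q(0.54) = 8.87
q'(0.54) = 6.49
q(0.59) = 9.20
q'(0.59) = 6.59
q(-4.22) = 0.62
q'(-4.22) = -3.03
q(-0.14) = 4.92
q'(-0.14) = 5.13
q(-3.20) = -1.43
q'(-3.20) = -0.99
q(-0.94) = 1.45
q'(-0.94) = 3.53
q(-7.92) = 25.50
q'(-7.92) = -10.43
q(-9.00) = 37.93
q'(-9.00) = -12.59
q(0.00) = 5.66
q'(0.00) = 5.41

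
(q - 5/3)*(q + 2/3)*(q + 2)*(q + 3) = q^4 + 4*q^3 - q^2/9 - 104*q/9 - 20/3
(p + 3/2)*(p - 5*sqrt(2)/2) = p^2 - 5*sqrt(2)*p/2 + 3*p/2 - 15*sqrt(2)/4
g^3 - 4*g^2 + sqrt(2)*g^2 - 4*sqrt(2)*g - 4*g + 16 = (g - 4)*(g - sqrt(2))*(g + 2*sqrt(2))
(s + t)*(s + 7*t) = s^2 + 8*s*t + 7*t^2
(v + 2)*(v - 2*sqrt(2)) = v^2 - 2*sqrt(2)*v + 2*v - 4*sqrt(2)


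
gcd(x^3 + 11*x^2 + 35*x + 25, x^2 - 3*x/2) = 1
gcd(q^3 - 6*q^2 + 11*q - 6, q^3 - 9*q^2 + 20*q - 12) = q^2 - 3*q + 2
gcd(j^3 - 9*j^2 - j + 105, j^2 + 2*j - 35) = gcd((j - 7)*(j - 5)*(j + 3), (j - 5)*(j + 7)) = j - 5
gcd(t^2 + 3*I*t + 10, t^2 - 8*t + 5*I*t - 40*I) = t + 5*I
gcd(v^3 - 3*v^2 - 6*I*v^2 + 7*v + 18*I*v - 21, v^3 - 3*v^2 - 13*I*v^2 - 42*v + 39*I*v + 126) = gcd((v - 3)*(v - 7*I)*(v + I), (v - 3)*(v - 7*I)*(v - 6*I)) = v^2 + v*(-3 - 7*I) + 21*I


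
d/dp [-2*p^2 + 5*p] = 5 - 4*p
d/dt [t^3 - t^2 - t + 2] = 3*t^2 - 2*t - 1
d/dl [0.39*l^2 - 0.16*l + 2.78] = 0.78*l - 0.16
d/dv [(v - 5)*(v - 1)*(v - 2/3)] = 3*v^2 - 40*v/3 + 9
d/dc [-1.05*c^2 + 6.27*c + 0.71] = 6.27 - 2.1*c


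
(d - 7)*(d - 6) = d^2 - 13*d + 42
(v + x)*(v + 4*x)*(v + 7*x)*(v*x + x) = v^4*x + 12*v^3*x^2 + v^3*x + 39*v^2*x^3 + 12*v^2*x^2 + 28*v*x^4 + 39*v*x^3 + 28*x^4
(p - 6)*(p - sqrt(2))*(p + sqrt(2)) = p^3 - 6*p^2 - 2*p + 12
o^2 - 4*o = o*(o - 4)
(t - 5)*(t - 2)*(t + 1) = t^3 - 6*t^2 + 3*t + 10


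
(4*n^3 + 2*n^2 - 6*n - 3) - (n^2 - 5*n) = 4*n^3 + n^2 - n - 3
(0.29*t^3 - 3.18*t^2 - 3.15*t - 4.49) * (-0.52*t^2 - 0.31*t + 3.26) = -0.1508*t^5 + 1.5637*t^4 + 3.5692*t^3 - 7.0555*t^2 - 8.8771*t - 14.6374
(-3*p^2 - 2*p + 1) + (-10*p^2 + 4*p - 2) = -13*p^2 + 2*p - 1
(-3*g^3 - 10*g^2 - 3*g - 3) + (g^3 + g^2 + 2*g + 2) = -2*g^3 - 9*g^2 - g - 1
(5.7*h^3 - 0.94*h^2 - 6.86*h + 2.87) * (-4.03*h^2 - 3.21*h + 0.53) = -22.971*h^5 - 14.5088*h^4 + 33.6842*h^3 + 9.9563*h^2 - 12.8485*h + 1.5211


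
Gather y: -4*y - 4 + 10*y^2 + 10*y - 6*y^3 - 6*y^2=-6*y^3 + 4*y^2 + 6*y - 4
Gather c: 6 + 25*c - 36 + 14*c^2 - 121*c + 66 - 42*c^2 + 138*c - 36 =-28*c^2 + 42*c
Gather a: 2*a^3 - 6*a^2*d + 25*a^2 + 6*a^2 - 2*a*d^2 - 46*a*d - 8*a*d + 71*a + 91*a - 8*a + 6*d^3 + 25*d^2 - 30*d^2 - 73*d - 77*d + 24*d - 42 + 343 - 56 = 2*a^3 + a^2*(31 - 6*d) + a*(-2*d^2 - 54*d + 154) + 6*d^3 - 5*d^2 - 126*d + 245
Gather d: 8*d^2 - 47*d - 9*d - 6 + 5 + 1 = 8*d^2 - 56*d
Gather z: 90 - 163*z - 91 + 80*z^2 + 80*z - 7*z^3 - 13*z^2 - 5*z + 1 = -7*z^3 + 67*z^2 - 88*z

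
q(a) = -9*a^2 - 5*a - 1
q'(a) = -18*a - 5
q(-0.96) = -4.49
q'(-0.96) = 12.28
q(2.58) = -73.81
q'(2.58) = -51.44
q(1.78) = -38.42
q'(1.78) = -37.04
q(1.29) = -22.43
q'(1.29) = -28.22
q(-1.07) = -5.95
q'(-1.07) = 14.26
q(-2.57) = -47.59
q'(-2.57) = 41.26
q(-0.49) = -0.71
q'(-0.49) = 3.82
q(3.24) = -111.68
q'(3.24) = -63.32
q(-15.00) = -1951.00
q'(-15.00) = 265.00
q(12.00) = -1357.00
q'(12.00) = -221.00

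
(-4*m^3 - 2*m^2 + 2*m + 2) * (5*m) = -20*m^4 - 10*m^3 + 10*m^2 + 10*m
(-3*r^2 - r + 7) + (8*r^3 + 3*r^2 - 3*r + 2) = 8*r^3 - 4*r + 9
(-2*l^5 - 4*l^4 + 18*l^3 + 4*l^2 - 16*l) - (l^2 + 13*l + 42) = -2*l^5 - 4*l^4 + 18*l^3 + 3*l^2 - 29*l - 42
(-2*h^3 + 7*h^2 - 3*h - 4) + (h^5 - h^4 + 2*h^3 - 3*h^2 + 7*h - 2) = h^5 - h^4 + 4*h^2 + 4*h - 6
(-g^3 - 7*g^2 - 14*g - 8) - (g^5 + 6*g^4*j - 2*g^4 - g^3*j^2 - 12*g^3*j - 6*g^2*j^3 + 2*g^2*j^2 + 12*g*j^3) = -g^5 - 6*g^4*j + 2*g^4 + g^3*j^2 + 12*g^3*j - g^3 + 6*g^2*j^3 - 2*g^2*j^2 - 7*g^2 - 12*g*j^3 - 14*g - 8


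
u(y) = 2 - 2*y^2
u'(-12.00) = 48.00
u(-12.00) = -286.00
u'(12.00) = -48.00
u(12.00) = -286.00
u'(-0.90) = 3.60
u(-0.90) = 0.38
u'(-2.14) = 8.56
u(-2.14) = -7.16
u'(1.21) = -4.84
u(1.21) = -0.93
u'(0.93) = -3.72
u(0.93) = 0.27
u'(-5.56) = 22.24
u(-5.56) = -59.83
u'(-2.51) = 10.04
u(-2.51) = -10.60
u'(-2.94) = 11.76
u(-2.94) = -15.29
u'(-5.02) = 20.08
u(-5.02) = -48.40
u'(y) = -4*y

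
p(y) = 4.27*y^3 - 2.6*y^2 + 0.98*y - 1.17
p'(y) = 12.81*y^2 - 5.2*y + 0.98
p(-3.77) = -270.62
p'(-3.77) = 202.65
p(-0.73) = -4.93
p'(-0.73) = 11.60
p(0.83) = 0.29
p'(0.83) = 5.49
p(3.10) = 104.09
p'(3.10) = 107.96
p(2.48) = 50.40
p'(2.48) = 66.87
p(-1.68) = -30.40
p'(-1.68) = 45.87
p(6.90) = 1284.54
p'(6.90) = 574.98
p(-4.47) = -438.87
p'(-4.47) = 280.18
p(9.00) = 2909.88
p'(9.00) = 991.79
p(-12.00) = -7765.89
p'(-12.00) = 1908.02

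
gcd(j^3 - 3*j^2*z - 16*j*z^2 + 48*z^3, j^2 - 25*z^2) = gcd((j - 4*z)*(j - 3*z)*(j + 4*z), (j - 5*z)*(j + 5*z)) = 1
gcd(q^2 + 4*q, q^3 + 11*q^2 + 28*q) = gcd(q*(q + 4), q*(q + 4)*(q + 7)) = q^2 + 4*q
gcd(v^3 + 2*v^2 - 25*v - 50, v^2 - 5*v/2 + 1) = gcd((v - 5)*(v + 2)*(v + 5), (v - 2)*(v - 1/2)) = 1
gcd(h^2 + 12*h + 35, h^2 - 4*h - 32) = 1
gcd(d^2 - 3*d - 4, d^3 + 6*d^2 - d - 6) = d + 1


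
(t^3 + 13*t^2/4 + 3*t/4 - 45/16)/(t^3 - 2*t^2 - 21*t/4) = (8*t^2 + 14*t - 15)/(4*t*(2*t - 7))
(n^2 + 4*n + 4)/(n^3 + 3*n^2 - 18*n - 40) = (n + 2)/(n^2 + n - 20)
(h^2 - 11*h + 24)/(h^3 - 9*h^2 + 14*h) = (h^2 - 11*h + 24)/(h*(h^2 - 9*h + 14))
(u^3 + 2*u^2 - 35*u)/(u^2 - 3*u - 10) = u*(u + 7)/(u + 2)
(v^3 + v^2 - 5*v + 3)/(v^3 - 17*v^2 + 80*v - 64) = (v^2 + 2*v - 3)/(v^2 - 16*v + 64)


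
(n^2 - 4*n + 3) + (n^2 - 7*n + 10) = 2*n^2 - 11*n + 13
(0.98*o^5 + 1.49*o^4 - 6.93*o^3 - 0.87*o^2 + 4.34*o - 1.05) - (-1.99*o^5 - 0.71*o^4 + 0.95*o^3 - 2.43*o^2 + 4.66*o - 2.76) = 2.97*o^5 + 2.2*o^4 - 7.88*o^3 + 1.56*o^2 - 0.32*o + 1.71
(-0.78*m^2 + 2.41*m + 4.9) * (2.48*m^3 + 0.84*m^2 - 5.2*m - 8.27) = -1.9344*m^5 + 5.3216*m^4 + 18.2324*m^3 - 1.9654*m^2 - 45.4107*m - 40.523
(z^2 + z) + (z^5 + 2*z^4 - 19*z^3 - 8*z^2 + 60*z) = z^5 + 2*z^4 - 19*z^3 - 7*z^2 + 61*z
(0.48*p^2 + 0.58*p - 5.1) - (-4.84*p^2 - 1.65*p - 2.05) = 5.32*p^2 + 2.23*p - 3.05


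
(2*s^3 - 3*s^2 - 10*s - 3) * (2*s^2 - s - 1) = 4*s^5 - 8*s^4 - 19*s^3 + 7*s^2 + 13*s + 3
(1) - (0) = 1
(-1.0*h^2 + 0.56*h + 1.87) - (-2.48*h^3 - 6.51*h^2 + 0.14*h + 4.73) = 2.48*h^3 + 5.51*h^2 + 0.42*h - 2.86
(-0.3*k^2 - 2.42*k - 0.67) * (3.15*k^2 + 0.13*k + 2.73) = -0.945*k^4 - 7.662*k^3 - 3.2441*k^2 - 6.6937*k - 1.8291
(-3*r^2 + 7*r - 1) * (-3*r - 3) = 9*r^3 - 12*r^2 - 18*r + 3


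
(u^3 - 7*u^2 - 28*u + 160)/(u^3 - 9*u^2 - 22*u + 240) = (u - 4)/(u - 6)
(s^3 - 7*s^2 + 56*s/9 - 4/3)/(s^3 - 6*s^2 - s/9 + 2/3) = (3*s - 2)/(3*s + 1)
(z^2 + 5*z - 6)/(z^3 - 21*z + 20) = (z + 6)/(z^2 + z - 20)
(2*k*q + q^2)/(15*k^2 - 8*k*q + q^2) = q*(2*k + q)/(15*k^2 - 8*k*q + q^2)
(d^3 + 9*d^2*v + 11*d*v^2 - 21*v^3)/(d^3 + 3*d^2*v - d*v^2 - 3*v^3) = (d + 7*v)/(d + v)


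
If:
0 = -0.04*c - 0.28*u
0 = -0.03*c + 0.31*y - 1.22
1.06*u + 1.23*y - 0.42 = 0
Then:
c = 136.46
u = -19.49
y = 17.14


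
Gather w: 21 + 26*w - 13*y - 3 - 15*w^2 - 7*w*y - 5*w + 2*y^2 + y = -15*w^2 + w*(21 - 7*y) + 2*y^2 - 12*y + 18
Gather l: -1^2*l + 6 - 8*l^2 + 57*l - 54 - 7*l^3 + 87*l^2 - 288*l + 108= -7*l^3 + 79*l^2 - 232*l + 60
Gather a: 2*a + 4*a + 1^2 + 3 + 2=6*a + 6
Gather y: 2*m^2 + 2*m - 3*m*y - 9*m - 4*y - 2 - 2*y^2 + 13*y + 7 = 2*m^2 - 7*m - 2*y^2 + y*(9 - 3*m) + 5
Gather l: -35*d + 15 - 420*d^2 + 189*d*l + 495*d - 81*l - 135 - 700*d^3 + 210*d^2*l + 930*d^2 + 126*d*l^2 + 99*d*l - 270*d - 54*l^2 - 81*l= -700*d^3 + 510*d^2 + 190*d + l^2*(126*d - 54) + l*(210*d^2 + 288*d - 162) - 120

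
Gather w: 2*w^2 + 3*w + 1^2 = 2*w^2 + 3*w + 1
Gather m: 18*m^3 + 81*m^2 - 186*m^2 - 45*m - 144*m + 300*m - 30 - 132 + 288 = 18*m^3 - 105*m^2 + 111*m + 126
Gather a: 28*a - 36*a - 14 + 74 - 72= -8*a - 12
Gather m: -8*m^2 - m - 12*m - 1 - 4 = -8*m^2 - 13*m - 5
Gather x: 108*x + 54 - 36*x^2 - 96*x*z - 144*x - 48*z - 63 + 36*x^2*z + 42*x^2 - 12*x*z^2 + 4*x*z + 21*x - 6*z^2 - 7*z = x^2*(36*z + 6) + x*(-12*z^2 - 92*z - 15) - 6*z^2 - 55*z - 9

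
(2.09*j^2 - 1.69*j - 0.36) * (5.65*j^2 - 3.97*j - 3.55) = 11.8085*j^4 - 17.8458*j^3 - 2.7442*j^2 + 7.4287*j + 1.278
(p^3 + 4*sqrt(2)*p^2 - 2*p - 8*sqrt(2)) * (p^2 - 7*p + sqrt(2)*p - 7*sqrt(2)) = p^5 - 7*p^4 + 5*sqrt(2)*p^4 - 35*sqrt(2)*p^3 + 6*p^3 - 42*p^2 - 10*sqrt(2)*p^2 - 16*p + 70*sqrt(2)*p + 112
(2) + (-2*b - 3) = -2*b - 1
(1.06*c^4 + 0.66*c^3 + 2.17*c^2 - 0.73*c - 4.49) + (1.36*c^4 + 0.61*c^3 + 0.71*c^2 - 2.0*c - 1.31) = 2.42*c^4 + 1.27*c^3 + 2.88*c^2 - 2.73*c - 5.8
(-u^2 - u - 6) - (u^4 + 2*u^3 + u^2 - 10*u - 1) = -u^4 - 2*u^3 - 2*u^2 + 9*u - 5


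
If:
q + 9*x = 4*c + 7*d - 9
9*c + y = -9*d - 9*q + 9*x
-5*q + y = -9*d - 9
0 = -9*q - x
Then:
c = -133*y/675 - 51/25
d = -68*y/675 - 21/25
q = 7*y/375 + 36/125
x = -21*y/125 - 324/125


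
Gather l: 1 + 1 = 2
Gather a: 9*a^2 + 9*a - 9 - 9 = 9*a^2 + 9*a - 18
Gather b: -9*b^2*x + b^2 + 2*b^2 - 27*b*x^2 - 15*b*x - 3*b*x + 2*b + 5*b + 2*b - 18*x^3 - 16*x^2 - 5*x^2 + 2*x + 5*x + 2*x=b^2*(3 - 9*x) + b*(-27*x^2 - 18*x + 9) - 18*x^3 - 21*x^2 + 9*x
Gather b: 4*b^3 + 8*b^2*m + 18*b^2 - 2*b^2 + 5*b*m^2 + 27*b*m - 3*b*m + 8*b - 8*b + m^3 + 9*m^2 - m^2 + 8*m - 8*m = 4*b^3 + b^2*(8*m + 16) + b*(5*m^2 + 24*m) + m^3 + 8*m^2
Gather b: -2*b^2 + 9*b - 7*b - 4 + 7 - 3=-2*b^2 + 2*b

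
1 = 1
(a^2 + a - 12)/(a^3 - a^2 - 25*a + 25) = (a^2 + a - 12)/(a^3 - a^2 - 25*a + 25)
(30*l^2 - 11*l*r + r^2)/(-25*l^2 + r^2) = (-6*l + r)/(5*l + r)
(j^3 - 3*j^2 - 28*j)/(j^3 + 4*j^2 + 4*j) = (j^2 - 3*j - 28)/(j^2 + 4*j + 4)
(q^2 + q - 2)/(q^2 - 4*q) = (q^2 + q - 2)/(q*(q - 4))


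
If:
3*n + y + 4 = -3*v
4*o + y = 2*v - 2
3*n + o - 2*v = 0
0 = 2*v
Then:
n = -2/15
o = 2/5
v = 0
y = -18/5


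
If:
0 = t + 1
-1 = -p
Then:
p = 1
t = -1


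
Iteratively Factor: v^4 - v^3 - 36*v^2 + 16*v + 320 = (v - 5)*(v^3 + 4*v^2 - 16*v - 64) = (v - 5)*(v + 4)*(v^2 - 16) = (v - 5)*(v - 4)*(v + 4)*(v + 4)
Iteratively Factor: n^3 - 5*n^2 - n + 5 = (n - 5)*(n^2 - 1) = (n - 5)*(n + 1)*(n - 1)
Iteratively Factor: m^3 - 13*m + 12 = (m - 3)*(m^2 + 3*m - 4) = (m - 3)*(m - 1)*(m + 4)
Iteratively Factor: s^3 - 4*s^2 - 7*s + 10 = (s + 2)*(s^2 - 6*s + 5) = (s - 5)*(s + 2)*(s - 1)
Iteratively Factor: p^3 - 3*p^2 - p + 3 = (p + 1)*(p^2 - 4*p + 3) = (p - 3)*(p + 1)*(p - 1)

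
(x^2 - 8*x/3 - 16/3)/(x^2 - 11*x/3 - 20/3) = (x - 4)/(x - 5)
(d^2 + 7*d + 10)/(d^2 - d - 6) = (d + 5)/(d - 3)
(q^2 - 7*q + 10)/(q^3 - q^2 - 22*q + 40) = (q - 5)/(q^2 + q - 20)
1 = 1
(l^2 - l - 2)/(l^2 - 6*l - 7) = (l - 2)/(l - 7)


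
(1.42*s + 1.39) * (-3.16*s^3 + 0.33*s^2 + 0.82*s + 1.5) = -4.4872*s^4 - 3.9238*s^3 + 1.6231*s^2 + 3.2698*s + 2.085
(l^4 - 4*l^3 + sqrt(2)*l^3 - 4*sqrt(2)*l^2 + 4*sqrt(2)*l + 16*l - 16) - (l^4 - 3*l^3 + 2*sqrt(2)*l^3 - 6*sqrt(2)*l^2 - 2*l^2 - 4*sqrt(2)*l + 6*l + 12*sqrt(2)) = -sqrt(2)*l^3 - l^3 + 2*l^2 + 2*sqrt(2)*l^2 + 10*l + 8*sqrt(2)*l - 12*sqrt(2) - 16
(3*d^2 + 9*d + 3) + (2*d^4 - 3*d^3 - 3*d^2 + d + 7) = 2*d^4 - 3*d^3 + 10*d + 10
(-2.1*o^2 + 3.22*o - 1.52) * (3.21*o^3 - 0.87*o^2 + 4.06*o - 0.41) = -6.741*o^5 + 12.1632*o^4 - 16.2066*o^3 + 15.2566*o^2 - 7.4914*o + 0.6232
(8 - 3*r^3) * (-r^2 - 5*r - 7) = 3*r^5 + 15*r^4 + 21*r^3 - 8*r^2 - 40*r - 56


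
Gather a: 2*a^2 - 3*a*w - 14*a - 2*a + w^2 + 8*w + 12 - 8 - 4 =2*a^2 + a*(-3*w - 16) + w^2 + 8*w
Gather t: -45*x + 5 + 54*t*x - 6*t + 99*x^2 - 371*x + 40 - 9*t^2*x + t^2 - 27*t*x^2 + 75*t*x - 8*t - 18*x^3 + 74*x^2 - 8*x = t^2*(1 - 9*x) + t*(-27*x^2 + 129*x - 14) - 18*x^3 + 173*x^2 - 424*x + 45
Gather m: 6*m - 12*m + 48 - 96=-6*m - 48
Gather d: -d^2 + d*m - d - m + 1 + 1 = -d^2 + d*(m - 1) - m + 2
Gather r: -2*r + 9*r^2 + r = 9*r^2 - r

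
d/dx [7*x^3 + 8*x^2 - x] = 21*x^2 + 16*x - 1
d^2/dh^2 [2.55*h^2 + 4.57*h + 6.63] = 5.10000000000000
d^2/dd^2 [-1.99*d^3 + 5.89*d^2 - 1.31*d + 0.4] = 11.78 - 11.94*d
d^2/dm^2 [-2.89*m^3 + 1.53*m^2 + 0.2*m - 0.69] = 3.06 - 17.34*m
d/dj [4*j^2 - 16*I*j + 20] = 8*j - 16*I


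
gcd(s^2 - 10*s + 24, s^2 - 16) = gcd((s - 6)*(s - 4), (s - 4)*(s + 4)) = s - 4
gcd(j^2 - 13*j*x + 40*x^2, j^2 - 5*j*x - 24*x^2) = -j + 8*x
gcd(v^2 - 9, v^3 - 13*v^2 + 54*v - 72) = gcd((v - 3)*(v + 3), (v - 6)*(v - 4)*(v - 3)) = v - 3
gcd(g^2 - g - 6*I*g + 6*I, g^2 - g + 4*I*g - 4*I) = g - 1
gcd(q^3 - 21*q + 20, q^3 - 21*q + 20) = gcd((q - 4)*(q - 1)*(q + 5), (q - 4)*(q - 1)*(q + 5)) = q^3 - 21*q + 20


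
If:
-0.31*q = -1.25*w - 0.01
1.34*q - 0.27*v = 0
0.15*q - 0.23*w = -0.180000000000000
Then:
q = -1.96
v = -9.71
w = -0.49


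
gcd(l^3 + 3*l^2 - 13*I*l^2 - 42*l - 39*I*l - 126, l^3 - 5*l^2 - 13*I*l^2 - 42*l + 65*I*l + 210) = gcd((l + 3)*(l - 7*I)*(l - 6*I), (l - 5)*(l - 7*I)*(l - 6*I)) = l^2 - 13*I*l - 42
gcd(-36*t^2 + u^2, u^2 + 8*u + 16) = 1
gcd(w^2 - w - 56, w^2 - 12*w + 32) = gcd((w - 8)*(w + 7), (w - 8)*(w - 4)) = w - 8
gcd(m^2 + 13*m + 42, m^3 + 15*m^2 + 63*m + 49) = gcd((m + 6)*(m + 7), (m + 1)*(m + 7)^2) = m + 7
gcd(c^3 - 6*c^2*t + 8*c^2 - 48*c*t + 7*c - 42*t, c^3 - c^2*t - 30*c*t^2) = -c + 6*t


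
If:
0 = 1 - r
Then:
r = 1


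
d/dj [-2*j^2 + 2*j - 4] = 2 - 4*j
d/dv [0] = 0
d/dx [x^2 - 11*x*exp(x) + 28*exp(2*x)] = -11*x*exp(x) + 2*x + 56*exp(2*x) - 11*exp(x)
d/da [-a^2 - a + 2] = -2*a - 1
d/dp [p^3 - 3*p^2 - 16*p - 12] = 3*p^2 - 6*p - 16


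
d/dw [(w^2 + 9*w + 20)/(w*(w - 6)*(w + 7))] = (-w^4 - 18*w^3 - 111*w^2 - 40*w + 840)/(w^2*(w^4 + 2*w^3 - 83*w^2 - 84*w + 1764))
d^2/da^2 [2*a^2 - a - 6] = 4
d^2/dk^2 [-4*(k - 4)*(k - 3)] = -8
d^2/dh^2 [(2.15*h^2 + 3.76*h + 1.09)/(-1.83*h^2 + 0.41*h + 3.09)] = (-28.410018*h^3 - 94.847436*h^2 - 122.66307*h - 44.223446)/(6.128487*h^6 - 4.119147*h^5 - 30.121434*h^4 + 13.841641*h^3 + 50.860782*h^2 - 11.744163*h - 29.503629)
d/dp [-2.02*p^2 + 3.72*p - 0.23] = 3.72 - 4.04*p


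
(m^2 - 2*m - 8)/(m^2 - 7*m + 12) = (m + 2)/(m - 3)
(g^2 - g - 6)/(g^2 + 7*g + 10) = (g - 3)/(g + 5)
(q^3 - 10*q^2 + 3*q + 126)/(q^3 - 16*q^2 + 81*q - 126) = (q + 3)/(q - 3)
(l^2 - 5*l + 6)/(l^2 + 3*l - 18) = (l - 2)/(l + 6)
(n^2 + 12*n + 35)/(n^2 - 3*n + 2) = (n^2 + 12*n + 35)/(n^2 - 3*n + 2)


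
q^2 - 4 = (q - 2)*(q + 2)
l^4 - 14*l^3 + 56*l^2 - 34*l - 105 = (l - 7)*(l - 5)*(l - 3)*(l + 1)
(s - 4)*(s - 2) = s^2 - 6*s + 8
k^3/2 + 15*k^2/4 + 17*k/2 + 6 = (k/2 + 1)*(k + 3/2)*(k + 4)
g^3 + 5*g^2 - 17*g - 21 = (g - 3)*(g + 1)*(g + 7)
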